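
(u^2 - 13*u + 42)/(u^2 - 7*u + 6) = (u - 7)/(u - 1)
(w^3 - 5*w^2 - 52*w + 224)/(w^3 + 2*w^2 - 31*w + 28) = (w - 8)/(w - 1)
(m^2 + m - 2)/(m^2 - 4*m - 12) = (m - 1)/(m - 6)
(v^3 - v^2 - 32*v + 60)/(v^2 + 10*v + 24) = (v^2 - 7*v + 10)/(v + 4)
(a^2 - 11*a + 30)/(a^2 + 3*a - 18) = (a^2 - 11*a + 30)/(a^2 + 3*a - 18)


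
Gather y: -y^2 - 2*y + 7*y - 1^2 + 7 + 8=-y^2 + 5*y + 14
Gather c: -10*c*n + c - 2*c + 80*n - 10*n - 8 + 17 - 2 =c*(-10*n - 1) + 70*n + 7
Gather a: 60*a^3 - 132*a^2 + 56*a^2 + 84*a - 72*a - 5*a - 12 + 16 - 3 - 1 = 60*a^3 - 76*a^2 + 7*a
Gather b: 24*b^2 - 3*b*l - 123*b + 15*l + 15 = 24*b^2 + b*(-3*l - 123) + 15*l + 15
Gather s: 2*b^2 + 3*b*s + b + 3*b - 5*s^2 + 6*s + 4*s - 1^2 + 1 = 2*b^2 + 4*b - 5*s^2 + s*(3*b + 10)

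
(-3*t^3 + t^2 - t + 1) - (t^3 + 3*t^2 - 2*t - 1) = -4*t^3 - 2*t^2 + t + 2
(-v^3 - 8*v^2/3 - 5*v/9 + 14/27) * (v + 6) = -v^4 - 26*v^3/3 - 149*v^2/9 - 76*v/27 + 28/9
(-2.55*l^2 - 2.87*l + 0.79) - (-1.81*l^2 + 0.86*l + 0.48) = -0.74*l^2 - 3.73*l + 0.31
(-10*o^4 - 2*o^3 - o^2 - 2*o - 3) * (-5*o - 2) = 50*o^5 + 30*o^4 + 9*o^3 + 12*o^2 + 19*o + 6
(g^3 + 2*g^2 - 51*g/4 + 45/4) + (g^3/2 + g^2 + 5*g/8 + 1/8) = 3*g^3/2 + 3*g^2 - 97*g/8 + 91/8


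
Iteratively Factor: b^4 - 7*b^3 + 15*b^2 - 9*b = (b)*(b^3 - 7*b^2 + 15*b - 9) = b*(b - 1)*(b^2 - 6*b + 9) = b*(b - 3)*(b - 1)*(b - 3)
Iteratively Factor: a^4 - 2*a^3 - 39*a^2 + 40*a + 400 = (a + 4)*(a^3 - 6*a^2 - 15*a + 100) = (a + 4)^2*(a^2 - 10*a + 25) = (a - 5)*(a + 4)^2*(a - 5)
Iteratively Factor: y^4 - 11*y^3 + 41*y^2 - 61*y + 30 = (y - 3)*(y^3 - 8*y^2 + 17*y - 10) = (y - 3)*(y - 1)*(y^2 - 7*y + 10) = (y - 3)*(y - 2)*(y - 1)*(y - 5)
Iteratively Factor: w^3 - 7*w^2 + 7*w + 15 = (w - 3)*(w^2 - 4*w - 5) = (w - 3)*(w + 1)*(w - 5)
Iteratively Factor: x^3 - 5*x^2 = (x)*(x^2 - 5*x) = x*(x - 5)*(x)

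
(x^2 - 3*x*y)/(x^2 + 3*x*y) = (x - 3*y)/(x + 3*y)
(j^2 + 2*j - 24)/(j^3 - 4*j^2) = (j + 6)/j^2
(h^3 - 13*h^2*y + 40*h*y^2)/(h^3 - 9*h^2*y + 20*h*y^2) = (-h + 8*y)/(-h + 4*y)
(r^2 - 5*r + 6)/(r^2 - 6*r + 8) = (r - 3)/(r - 4)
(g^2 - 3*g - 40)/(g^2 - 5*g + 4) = (g^2 - 3*g - 40)/(g^2 - 5*g + 4)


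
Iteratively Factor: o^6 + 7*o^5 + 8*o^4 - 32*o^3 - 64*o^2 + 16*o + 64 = (o + 2)*(o^5 + 5*o^4 - 2*o^3 - 28*o^2 - 8*o + 32) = (o - 1)*(o + 2)*(o^4 + 6*o^3 + 4*o^2 - 24*o - 32) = (o - 2)*(o - 1)*(o + 2)*(o^3 + 8*o^2 + 20*o + 16) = (o - 2)*(o - 1)*(o + 2)^2*(o^2 + 6*o + 8) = (o - 2)*(o - 1)*(o + 2)^3*(o + 4)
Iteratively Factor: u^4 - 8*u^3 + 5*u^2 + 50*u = (u - 5)*(u^3 - 3*u^2 - 10*u) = u*(u - 5)*(u^2 - 3*u - 10) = u*(u - 5)*(u + 2)*(u - 5)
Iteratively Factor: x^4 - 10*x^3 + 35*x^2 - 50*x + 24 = (x - 3)*(x^3 - 7*x^2 + 14*x - 8) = (x - 3)*(x - 1)*(x^2 - 6*x + 8) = (x - 3)*(x - 2)*(x - 1)*(x - 4)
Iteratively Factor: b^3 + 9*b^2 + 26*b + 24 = (b + 3)*(b^2 + 6*b + 8) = (b + 3)*(b + 4)*(b + 2)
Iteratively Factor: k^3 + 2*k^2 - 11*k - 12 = (k + 4)*(k^2 - 2*k - 3) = (k + 1)*(k + 4)*(k - 3)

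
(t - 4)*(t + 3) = t^2 - t - 12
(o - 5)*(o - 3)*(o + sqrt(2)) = o^3 - 8*o^2 + sqrt(2)*o^2 - 8*sqrt(2)*o + 15*o + 15*sqrt(2)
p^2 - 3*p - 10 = (p - 5)*(p + 2)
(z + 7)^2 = z^2 + 14*z + 49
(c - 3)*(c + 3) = c^2 - 9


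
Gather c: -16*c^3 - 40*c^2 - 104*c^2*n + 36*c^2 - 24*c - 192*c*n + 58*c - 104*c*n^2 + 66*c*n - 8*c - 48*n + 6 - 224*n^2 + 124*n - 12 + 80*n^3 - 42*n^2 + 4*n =-16*c^3 + c^2*(-104*n - 4) + c*(-104*n^2 - 126*n + 26) + 80*n^3 - 266*n^2 + 80*n - 6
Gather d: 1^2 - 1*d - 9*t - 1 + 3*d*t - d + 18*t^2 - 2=d*(3*t - 2) + 18*t^2 - 9*t - 2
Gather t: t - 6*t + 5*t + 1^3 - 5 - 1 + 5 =0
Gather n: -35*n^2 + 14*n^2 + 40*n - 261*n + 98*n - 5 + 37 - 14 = -21*n^2 - 123*n + 18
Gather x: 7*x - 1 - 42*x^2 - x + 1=-42*x^2 + 6*x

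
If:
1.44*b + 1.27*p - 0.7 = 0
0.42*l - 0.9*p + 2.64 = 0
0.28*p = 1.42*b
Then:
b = 0.09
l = -5.32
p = 0.45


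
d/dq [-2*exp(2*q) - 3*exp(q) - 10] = (-4*exp(q) - 3)*exp(q)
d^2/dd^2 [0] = 0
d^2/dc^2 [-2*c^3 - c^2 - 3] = -12*c - 2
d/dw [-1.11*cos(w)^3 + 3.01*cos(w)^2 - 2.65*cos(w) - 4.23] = (3.33*cos(w)^2 - 6.02*cos(w) + 2.65)*sin(w)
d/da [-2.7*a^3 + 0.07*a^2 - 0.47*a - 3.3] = -8.1*a^2 + 0.14*a - 0.47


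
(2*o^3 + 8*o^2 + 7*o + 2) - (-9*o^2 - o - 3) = 2*o^3 + 17*o^2 + 8*o + 5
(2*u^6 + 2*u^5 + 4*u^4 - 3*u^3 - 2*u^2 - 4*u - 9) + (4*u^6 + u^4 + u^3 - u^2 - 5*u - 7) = 6*u^6 + 2*u^5 + 5*u^4 - 2*u^3 - 3*u^2 - 9*u - 16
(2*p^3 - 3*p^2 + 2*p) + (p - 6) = 2*p^3 - 3*p^2 + 3*p - 6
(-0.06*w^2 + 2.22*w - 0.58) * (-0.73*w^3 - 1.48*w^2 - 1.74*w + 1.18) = 0.0438*w^5 - 1.5318*w^4 - 2.7578*w^3 - 3.0752*w^2 + 3.6288*w - 0.6844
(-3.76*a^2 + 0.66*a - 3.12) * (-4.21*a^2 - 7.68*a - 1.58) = 15.8296*a^4 + 26.0982*a^3 + 14.0072*a^2 + 22.9188*a + 4.9296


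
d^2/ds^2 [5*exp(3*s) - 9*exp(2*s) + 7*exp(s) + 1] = (45*exp(2*s) - 36*exp(s) + 7)*exp(s)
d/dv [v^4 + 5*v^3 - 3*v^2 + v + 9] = 4*v^3 + 15*v^2 - 6*v + 1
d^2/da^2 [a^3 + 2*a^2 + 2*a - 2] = 6*a + 4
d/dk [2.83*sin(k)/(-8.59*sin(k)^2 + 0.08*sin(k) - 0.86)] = (24.3097*sin(k)^2 - 2.4338)*cos(k)/(73.7881*sin(k)^4 - 1.3744*sin(k)^3 + 14.7812*sin(k)^2 - 0.1376*sin(k) + 0.7396)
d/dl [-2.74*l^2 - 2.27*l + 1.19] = -5.48*l - 2.27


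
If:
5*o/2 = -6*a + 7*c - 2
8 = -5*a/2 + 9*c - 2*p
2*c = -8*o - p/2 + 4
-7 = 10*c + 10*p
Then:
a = 3949/15145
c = 19969/30290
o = 6363/15145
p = -20586/15145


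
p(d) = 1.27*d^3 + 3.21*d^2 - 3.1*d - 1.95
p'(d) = 3.81*d^2 + 6.42*d - 3.1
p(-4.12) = -23.51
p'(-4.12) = 35.12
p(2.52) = 30.95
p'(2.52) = 37.27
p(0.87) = -1.38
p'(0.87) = 5.37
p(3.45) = 77.71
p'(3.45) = 64.40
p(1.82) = 10.70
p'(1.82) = 21.20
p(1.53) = 5.37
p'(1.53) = 15.64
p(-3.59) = -8.21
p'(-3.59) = 22.96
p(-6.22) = -164.09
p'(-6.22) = 104.37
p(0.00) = -1.95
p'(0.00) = -3.10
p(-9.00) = -639.87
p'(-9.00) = 247.73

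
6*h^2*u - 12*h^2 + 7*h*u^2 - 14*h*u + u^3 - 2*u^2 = (h + u)*(6*h + u)*(u - 2)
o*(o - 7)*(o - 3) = o^3 - 10*o^2 + 21*o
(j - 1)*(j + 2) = j^2 + j - 2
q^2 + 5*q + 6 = (q + 2)*(q + 3)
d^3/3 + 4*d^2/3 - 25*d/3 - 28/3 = (d/3 + 1/3)*(d - 4)*(d + 7)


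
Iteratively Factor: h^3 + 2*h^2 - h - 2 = (h + 1)*(h^2 + h - 2) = (h - 1)*(h + 1)*(h + 2)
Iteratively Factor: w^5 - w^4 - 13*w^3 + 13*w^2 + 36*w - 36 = (w + 2)*(w^4 - 3*w^3 - 7*w^2 + 27*w - 18) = (w - 2)*(w + 2)*(w^3 - w^2 - 9*w + 9) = (w - 3)*(w - 2)*(w + 2)*(w^2 + 2*w - 3) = (w - 3)*(w - 2)*(w - 1)*(w + 2)*(w + 3)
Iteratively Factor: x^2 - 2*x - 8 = (x + 2)*(x - 4)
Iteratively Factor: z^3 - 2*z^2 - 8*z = (z - 4)*(z^2 + 2*z) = z*(z - 4)*(z + 2)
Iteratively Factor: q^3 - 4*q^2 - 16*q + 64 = (q - 4)*(q^2 - 16) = (q - 4)*(q + 4)*(q - 4)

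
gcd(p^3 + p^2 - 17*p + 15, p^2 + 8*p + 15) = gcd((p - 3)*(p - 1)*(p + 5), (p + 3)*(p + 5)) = p + 5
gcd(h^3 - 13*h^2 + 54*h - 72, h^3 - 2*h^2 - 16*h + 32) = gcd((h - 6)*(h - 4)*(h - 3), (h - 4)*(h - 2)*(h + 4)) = h - 4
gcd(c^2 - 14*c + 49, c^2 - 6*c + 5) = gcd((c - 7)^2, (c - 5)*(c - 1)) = 1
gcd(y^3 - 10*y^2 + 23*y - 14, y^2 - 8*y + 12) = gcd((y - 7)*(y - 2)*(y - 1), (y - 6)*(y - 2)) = y - 2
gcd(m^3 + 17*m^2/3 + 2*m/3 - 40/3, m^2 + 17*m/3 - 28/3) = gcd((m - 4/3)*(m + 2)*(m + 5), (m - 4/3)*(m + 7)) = m - 4/3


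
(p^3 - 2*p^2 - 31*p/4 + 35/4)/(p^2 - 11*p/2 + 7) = (2*p^2 + 3*p - 5)/(2*(p - 2))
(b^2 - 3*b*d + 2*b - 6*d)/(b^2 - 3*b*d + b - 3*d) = (b + 2)/(b + 1)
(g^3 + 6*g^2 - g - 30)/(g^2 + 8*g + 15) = g - 2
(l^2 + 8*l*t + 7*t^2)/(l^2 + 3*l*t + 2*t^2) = (l + 7*t)/(l + 2*t)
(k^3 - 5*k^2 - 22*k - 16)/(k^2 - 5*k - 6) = (k^2 - 6*k - 16)/(k - 6)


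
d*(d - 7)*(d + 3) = d^3 - 4*d^2 - 21*d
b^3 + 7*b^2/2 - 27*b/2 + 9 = (b - 3/2)*(b - 1)*(b + 6)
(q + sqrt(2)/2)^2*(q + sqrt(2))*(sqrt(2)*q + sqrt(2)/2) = sqrt(2)*q^4 + sqrt(2)*q^3/2 + 4*q^3 + 2*q^2 + 5*sqrt(2)*q^2/2 + q + 5*sqrt(2)*q/4 + 1/2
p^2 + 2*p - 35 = (p - 5)*(p + 7)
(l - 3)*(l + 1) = l^2 - 2*l - 3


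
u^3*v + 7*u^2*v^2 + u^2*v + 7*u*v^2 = u*(u + 7*v)*(u*v + v)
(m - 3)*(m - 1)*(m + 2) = m^3 - 2*m^2 - 5*m + 6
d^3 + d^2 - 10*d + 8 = (d - 2)*(d - 1)*(d + 4)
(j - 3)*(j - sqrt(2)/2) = j^2 - 3*j - sqrt(2)*j/2 + 3*sqrt(2)/2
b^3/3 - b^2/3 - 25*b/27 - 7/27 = (b/3 + 1/3)*(b - 7/3)*(b + 1/3)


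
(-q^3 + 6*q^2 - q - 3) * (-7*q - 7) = 7*q^4 - 35*q^3 - 35*q^2 + 28*q + 21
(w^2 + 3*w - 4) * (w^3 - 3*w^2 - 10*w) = w^5 - 23*w^3 - 18*w^2 + 40*w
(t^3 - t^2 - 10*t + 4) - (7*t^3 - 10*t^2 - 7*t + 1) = -6*t^3 + 9*t^2 - 3*t + 3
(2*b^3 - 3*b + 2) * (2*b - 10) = 4*b^4 - 20*b^3 - 6*b^2 + 34*b - 20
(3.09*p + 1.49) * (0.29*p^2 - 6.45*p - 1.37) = 0.8961*p^3 - 19.4984*p^2 - 13.8438*p - 2.0413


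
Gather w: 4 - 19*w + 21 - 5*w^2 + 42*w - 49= -5*w^2 + 23*w - 24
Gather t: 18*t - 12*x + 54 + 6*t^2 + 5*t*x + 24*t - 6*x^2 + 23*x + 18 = 6*t^2 + t*(5*x + 42) - 6*x^2 + 11*x + 72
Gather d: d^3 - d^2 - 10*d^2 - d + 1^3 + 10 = d^3 - 11*d^2 - d + 11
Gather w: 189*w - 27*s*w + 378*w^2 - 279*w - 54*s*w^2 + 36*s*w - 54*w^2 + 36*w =w^2*(324 - 54*s) + w*(9*s - 54)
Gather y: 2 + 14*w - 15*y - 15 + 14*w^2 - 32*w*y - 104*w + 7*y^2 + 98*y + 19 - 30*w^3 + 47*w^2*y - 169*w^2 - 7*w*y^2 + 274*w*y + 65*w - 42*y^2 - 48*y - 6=-30*w^3 - 155*w^2 - 25*w + y^2*(-7*w - 35) + y*(47*w^2 + 242*w + 35)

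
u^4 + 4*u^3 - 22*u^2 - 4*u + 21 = (u - 3)*(u - 1)*(u + 1)*(u + 7)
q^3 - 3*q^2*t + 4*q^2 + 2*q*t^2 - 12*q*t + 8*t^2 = (q + 4)*(q - 2*t)*(q - t)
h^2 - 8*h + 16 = (h - 4)^2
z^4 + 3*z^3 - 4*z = z*(z - 1)*(z + 2)^2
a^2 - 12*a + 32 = (a - 8)*(a - 4)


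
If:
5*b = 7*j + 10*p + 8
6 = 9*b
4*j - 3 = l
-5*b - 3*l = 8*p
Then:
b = 2/3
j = 47/32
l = 23/8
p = -287/192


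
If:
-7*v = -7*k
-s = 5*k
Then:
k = v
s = -5*v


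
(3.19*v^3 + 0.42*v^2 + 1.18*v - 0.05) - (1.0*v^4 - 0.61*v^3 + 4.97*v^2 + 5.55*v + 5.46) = -1.0*v^4 + 3.8*v^3 - 4.55*v^2 - 4.37*v - 5.51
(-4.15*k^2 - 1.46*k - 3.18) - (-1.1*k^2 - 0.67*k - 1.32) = -3.05*k^2 - 0.79*k - 1.86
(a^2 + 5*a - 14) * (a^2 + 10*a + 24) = a^4 + 15*a^3 + 60*a^2 - 20*a - 336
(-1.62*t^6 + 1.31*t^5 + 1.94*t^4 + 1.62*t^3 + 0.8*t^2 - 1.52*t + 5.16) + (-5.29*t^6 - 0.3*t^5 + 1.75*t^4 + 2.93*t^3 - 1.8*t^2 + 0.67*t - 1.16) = -6.91*t^6 + 1.01*t^5 + 3.69*t^4 + 4.55*t^3 - 1.0*t^2 - 0.85*t + 4.0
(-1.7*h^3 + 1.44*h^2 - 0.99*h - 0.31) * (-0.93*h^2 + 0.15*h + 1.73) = 1.581*h^5 - 1.5942*h^4 - 1.8043*h^3 + 2.631*h^2 - 1.7592*h - 0.5363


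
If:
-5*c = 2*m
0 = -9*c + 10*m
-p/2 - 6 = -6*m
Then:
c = 0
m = 0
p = -12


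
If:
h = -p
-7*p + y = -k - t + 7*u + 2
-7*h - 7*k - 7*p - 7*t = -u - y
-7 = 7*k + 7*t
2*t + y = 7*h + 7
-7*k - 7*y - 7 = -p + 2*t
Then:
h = -1154/397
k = 1616/397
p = 1154/397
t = -2013/397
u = -1506/397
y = -1273/397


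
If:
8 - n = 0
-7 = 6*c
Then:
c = -7/6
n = 8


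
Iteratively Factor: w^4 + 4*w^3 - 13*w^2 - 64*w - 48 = (w - 4)*(w^3 + 8*w^2 + 19*w + 12) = (w - 4)*(w + 4)*(w^2 + 4*w + 3) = (w - 4)*(w + 1)*(w + 4)*(w + 3)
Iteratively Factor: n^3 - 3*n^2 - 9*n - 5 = (n - 5)*(n^2 + 2*n + 1) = (n - 5)*(n + 1)*(n + 1)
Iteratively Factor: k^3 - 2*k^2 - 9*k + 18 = (k + 3)*(k^2 - 5*k + 6) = (k - 2)*(k + 3)*(k - 3)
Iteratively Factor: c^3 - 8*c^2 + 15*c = (c - 5)*(c^2 - 3*c) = (c - 5)*(c - 3)*(c)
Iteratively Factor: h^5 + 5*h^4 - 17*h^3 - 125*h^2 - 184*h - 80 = (h + 4)*(h^4 + h^3 - 21*h^2 - 41*h - 20) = (h + 1)*(h + 4)*(h^3 - 21*h - 20) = (h + 1)^2*(h + 4)*(h^2 - h - 20) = (h + 1)^2*(h + 4)^2*(h - 5)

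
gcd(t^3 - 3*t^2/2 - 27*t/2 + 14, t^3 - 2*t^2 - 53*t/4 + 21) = t^2 - t/2 - 14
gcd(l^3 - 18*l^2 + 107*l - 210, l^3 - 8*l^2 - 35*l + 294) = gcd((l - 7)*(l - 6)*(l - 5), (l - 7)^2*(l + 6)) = l - 7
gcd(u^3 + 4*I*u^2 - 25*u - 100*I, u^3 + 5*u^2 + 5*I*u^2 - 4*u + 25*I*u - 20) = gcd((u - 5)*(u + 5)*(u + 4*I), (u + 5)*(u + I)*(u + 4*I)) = u^2 + u*(5 + 4*I) + 20*I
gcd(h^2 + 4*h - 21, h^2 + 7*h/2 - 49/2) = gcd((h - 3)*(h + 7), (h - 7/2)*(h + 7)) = h + 7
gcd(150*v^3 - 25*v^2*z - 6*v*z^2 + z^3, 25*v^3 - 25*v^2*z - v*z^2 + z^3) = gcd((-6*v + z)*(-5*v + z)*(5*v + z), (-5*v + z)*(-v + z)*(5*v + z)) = -25*v^2 + z^2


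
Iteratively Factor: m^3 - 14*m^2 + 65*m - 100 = (m - 5)*(m^2 - 9*m + 20) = (m - 5)*(m - 4)*(m - 5)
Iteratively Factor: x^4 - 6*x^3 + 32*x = (x + 2)*(x^3 - 8*x^2 + 16*x) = (x - 4)*(x + 2)*(x^2 - 4*x) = (x - 4)^2*(x + 2)*(x)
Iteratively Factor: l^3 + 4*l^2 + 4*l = (l + 2)*(l^2 + 2*l) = (l + 2)^2*(l)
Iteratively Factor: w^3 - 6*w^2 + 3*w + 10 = (w - 2)*(w^2 - 4*w - 5) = (w - 2)*(w + 1)*(w - 5)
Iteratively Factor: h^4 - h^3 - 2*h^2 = (h - 2)*(h^3 + h^2) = h*(h - 2)*(h^2 + h) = h^2*(h - 2)*(h + 1)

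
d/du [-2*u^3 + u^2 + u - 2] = -6*u^2 + 2*u + 1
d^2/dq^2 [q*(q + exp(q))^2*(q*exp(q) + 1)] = q^4*exp(q) + 8*q^3*exp(2*q) + 8*q^3*exp(q) + 9*q^2*exp(3*q) + 24*q^2*exp(2*q) + 14*q^2*exp(q) + 12*q*exp(3*q) + 16*q*exp(2*q) + 8*q*exp(q) + 6*q + 2*exp(3*q) + 4*exp(2*q) + 4*exp(q)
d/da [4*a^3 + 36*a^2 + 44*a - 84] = 12*a^2 + 72*a + 44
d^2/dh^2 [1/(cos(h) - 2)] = (sin(h)^2 - 2*cos(h) + 1)/(cos(h) - 2)^3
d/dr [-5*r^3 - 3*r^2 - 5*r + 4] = -15*r^2 - 6*r - 5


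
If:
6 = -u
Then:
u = -6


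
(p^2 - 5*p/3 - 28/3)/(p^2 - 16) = (p + 7/3)/(p + 4)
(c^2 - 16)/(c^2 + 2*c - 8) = (c - 4)/(c - 2)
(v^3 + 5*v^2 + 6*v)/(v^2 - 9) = v*(v + 2)/(v - 3)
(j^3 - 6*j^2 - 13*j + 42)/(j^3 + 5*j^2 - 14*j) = (j^2 - 4*j - 21)/(j*(j + 7))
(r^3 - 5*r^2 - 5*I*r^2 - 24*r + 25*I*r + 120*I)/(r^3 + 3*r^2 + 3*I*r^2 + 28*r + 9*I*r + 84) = (r^2 - r*(8 + 5*I) + 40*I)/(r^2 + 3*I*r + 28)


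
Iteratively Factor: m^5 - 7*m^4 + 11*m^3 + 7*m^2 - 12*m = (m)*(m^4 - 7*m^3 + 11*m^2 + 7*m - 12) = m*(m - 4)*(m^3 - 3*m^2 - m + 3) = m*(m - 4)*(m + 1)*(m^2 - 4*m + 3) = m*(m - 4)*(m - 3)*(m + 1)*(m - 1)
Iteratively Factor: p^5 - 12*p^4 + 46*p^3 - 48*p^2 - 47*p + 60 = (p - 4)*(p^4 - 8*p^3 + 14*p^2 + 8*p - 15) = (p - 4)*(p + 1)*(p^3 - 9*p^2 + 23*p - 15) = (p - 4)*(p - 1)*(p + 1)*(p^2 - 8*p + 15) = (p - 5)*(p - 4)*(p - 1)*(p + 1)*(p - 3)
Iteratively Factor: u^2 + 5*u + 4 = (u + 4)*(u + 1)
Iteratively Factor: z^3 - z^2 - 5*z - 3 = (z - 3)*(z^2 + 2*z + 1) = (z - 3)*(z + 1)*(z + 1)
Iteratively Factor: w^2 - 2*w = (w)*(w - 2)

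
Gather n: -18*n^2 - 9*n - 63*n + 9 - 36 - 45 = -18*n^2 - 72*n - 72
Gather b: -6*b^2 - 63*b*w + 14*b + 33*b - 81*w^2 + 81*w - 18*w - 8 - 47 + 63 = -6*b^2 + b*(47 - 63*w) - 81*w^2 + 63*w + 8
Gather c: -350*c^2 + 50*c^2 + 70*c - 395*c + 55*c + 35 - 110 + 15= -300*c^2 - 270*c - 60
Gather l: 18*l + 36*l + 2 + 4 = 54*l + 6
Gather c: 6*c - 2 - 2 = 6*c - 4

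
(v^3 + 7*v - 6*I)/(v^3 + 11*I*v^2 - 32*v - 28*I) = (v^3 + 7*v - 6*I)/(v^3 + 11*I*v^2 - 32*v - 28*I)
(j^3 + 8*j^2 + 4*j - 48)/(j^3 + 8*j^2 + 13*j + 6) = (j^2 + 2*j - 8)/(j^2 + 2*j + 1)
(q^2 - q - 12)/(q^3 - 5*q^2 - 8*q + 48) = 1/(q - 4)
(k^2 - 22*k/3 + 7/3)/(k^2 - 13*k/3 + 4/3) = (k - 7)/(k - 4)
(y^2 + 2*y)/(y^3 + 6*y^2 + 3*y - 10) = y/(y^2 + 4*y - 5)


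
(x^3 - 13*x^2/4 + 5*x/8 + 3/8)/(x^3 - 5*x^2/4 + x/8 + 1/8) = (x - 3)/(x - 1)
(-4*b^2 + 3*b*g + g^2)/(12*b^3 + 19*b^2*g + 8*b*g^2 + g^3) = (-b + g)/(3*b^2 + 4*b*g + g^2)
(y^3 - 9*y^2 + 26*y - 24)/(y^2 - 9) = (y^2 - 6*y + 8)/(y + 3)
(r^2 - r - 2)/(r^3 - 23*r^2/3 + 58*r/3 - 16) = 3*(r + 1)/(3*r^2 - 17*r + 24)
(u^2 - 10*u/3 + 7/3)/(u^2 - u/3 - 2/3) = (3*u - 7)/(3*u + 2)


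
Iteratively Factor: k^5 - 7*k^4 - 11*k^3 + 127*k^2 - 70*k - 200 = (k - 2)*(k^4 - 5*k^3 - 21*k^2 + 85*k + 100) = (k - 2)*(k + 1)*(k^3 - 6*k^2 - 15*k + 100) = (k - 5)*(k - 2)*(k + 1)*(k^2 - k - 20) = (k - 5)*(k - 2)*(k + 1)*(k + 4)*(k - 5)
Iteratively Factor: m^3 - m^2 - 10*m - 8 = (m - 4)*(m^2 + 3*m + 2) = (m - 4)*(m + 2)*(m + 1)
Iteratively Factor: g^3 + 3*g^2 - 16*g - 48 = (g + 3)*(g^2 - 16) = (g - 4)*(g + 3)*(g + 4)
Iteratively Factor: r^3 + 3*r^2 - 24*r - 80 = (r - 5)*(r^2 + 8*r + 16) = (r - 5)*(r + 4)*(r + 4)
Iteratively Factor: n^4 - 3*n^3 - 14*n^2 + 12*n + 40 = (n - 2)*(n^3 - n^2 - 16*n - 20) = (n - 2)*(n + 2)*(n^2 - 3*n - 10) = (n - 5)*(n - 2)*(n + 2)*(n + 2)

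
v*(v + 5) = v^2 + 5*v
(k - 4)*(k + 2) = k^2 - 2*k - 8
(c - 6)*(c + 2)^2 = c^3 - 2*c^2 - 20*c - 24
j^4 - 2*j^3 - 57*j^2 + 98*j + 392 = (j - 7)*(j - 4)*(j + 2)*(j + 7)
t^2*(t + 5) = t^3 + 5*t^2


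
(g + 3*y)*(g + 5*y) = g^2 + 8*g*y + 15*y^2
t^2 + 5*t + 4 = (t + 1)*(t + 4)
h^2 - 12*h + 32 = (h - 8)*(h - 4)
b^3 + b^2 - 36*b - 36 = (b - 6)*(b + 1)*(b + 6)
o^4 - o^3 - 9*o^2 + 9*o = o*(o - 3)*(o - 1)*(o + 3)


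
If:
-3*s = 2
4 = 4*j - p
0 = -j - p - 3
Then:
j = 1/5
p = -16/5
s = -2/3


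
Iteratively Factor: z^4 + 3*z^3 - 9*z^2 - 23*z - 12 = (z + 1)*(z^3 + 2*z^2 - 11*z - 12) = (z - 3)*(z + 1)*(z^2 + 5*z + 4) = (z - 3)*(z + 1)^2*(z + 4)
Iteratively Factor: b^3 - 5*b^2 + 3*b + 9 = (b - 3)*(b^2 - 2*b - 3) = (b - 3)^2*(b + 1)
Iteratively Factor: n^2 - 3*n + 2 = (n - 2)*(n - 1)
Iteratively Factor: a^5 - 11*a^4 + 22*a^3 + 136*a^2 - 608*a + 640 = (a + 4)*(a^4 - 15*a^3 + 82*a^2 - 192*a + 160) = (a - 5)*(a + 4)*(a^3 - 10*a^2 + 32*a - 32) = (a - 5)*(a - 4)*(a + 4)*(a^2 - 6*a + 8) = (a - 5)*(a - 4)*(a - 2)*(a + 4)*(a - 4)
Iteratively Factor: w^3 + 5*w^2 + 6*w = (w + 3)*(w^2 + 2*w) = (w + 2)*(w + 3)*(w)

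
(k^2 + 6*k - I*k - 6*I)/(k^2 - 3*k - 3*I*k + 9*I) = (k^2 + k*(6 - I) - 6*I)/(k^2 - 3*k*(1 + I) + 9*I)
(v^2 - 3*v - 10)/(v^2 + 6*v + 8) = (v - 5)/(v + 4)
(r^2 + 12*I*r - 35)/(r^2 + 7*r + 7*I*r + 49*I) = (r + 5*I)/(r + 7)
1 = 1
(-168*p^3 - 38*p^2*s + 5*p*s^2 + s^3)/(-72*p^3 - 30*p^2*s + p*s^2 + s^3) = (7*p + s)/(3*p + s)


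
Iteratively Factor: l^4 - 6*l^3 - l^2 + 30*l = (l - 3)*(l^3 - 3*l^2 - 10*l) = (l - 3)*(l + 2)*(l^2 - 5*l) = (l - 5)*(l - 3)*(l + 2)*(l)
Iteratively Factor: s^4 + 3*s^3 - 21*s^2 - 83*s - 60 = (s - 5)*(s^3 + 8*s^2 + 19*s + 12) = (s - 5)*(s + 1)*(s^2 + 7*s + 12) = (s - 5)*(s + 1)*(s + 4)*(s + 3)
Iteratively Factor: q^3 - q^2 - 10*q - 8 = (q + 2)*(q^2 - 3*q - 4) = (q + 1)*(q + 2)*(q - 4)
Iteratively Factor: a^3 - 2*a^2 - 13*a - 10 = (a + 2)*(a^2 - 4*a - 5) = (a + 1)*(a + 2)*(a - 5)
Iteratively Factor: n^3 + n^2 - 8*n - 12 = (n + 2)*(n^2 - n - 6) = (n + 2)^2*(n - 3)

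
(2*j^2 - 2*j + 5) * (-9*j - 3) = -18*j^3 + 12*j^2 - 39*j - 15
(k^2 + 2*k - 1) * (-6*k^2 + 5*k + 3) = -6*k^4 - 7*k^3 + 19*k^2 + k - 3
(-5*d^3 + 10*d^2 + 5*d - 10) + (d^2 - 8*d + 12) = -5*d^3 + 11*d^2 - 3*d + 2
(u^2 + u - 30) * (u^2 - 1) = u^4 + u^3 - 31*u^2 - u + 30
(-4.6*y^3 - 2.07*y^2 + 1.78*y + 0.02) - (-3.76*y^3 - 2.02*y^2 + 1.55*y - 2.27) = -0.84*y^3 - 0.0499999999999998*y^2 + 0.23*y + 2.29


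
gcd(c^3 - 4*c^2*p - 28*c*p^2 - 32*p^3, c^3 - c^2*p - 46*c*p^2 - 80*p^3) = -c^2 + 6*c*p + 16*p^2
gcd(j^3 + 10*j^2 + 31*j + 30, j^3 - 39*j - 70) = j^2 + 7*j + 10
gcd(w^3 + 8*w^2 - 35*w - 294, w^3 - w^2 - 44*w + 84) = w^2 + w - 42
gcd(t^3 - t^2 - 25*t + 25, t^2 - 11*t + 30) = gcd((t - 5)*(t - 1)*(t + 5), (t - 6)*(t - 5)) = t - 5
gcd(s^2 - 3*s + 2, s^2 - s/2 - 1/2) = s - 1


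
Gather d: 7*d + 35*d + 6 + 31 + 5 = 42*d + 42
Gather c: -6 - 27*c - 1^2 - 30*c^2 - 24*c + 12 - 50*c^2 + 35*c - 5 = -80*c^2 - 16*c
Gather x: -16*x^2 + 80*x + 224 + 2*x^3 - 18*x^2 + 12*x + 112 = 2*x^3 - 34*x^2 + 92*x + 336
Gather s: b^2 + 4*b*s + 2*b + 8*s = b^2 + 2*b + s*(4*b + 8)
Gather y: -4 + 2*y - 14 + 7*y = 9*y - 18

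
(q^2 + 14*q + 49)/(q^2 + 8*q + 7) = (q + 7)/(q + 1)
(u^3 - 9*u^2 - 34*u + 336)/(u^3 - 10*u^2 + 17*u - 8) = (u^2 - u - 42)/(u^2 - 2*u + 1)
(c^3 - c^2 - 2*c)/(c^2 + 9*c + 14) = c*(c^2 - c - 2)/(c^2 + 9*c + 14)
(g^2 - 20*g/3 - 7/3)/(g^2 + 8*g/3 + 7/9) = 3*(g - 7)/(3*g + 7)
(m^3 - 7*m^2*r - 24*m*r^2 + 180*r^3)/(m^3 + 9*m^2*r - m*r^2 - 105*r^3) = (-m^2 + 12*m*r - 36*r^2)/(-m^2 - 4*m*r + 21*r^2)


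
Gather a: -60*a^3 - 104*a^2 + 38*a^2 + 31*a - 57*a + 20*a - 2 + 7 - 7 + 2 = -60*a^3 - 66*a^2 - 6*a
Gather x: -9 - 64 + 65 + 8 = 0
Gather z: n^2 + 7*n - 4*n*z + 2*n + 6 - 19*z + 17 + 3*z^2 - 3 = n^2 + 9*n + 3*z^2 + z*(-4*n - 19) + 20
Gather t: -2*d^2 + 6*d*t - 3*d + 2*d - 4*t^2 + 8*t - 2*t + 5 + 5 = -2*d^2 - d - 4*t^2 + t*(6*d + 6) + 10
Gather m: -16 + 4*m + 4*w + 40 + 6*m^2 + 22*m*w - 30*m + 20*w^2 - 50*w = 6*m^2 + m*(22*w - 26) + 20*w^2 - 46*w + 24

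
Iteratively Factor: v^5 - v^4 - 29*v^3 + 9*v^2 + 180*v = (v)*(v^4 - v^3 - 29*v^2 + 9*v + 180) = v*(v - 5)*(v^3 + 4*v^2 - 9*v - 36) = v*(v - 5)*(v - 3)*(v^2 + 7*v + 12) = v*(v - 5)*(v - 3)*(v + 3)*(v + 4)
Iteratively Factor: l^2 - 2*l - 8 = (l - 4)*(l + 2)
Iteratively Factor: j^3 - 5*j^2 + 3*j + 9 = (j + 1)*(j^2 - 6*j + 9) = (j - 3)*(j + 1)*(j - 3)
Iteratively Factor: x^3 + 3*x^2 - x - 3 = (x + 1)*(x^2 + 2*x - 3) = (x + 1)*(x + 3)*(x - 1)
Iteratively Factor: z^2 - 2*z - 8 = (z + 2)*(z - 4)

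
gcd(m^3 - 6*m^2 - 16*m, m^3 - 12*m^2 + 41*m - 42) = 1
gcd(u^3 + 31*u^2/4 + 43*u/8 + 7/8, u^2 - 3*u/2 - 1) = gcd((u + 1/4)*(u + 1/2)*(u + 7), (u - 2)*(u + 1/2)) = u + 1/2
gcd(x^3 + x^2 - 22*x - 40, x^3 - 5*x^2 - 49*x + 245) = x - 5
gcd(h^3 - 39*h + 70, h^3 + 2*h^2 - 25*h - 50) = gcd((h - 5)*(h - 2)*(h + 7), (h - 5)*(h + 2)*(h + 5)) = h - 5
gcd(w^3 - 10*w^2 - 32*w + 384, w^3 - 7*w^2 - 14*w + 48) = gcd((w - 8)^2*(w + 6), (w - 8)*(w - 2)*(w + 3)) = w - 8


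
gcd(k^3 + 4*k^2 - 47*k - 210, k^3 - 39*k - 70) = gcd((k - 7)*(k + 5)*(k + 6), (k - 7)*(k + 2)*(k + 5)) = k^2 - 2*k - 35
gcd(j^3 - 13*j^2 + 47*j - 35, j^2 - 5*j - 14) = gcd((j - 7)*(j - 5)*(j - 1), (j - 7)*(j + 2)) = j - 7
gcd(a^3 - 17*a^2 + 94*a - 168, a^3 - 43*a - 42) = a - 7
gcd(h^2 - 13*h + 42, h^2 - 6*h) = h - 6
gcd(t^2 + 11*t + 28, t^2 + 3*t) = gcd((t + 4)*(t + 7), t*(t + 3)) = 1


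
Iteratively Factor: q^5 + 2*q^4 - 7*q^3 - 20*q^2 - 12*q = (q + 1)*(q^4 + q^3 - 8*q^2 - 12*q) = (q - 3)*(q + 1)*(q^3 + 4*q^2 + 4*q) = (q - 3)*(q + 1)*(q + 2)*(q^2 + 2*q) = q*(q - 3)*(q + 1)*(q + 2)*(q + 2)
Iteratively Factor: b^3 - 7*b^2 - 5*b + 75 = (b - 5)*(b^2 - 2*b - 15) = (b - 5)^2*(b + 3)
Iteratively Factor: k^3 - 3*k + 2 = (k + 2)*(k^2 - 2*k + 1) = (k - 1)*(k + 2)*(k - 1)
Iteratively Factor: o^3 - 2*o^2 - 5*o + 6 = (o + 2)*(o^2 - 4*o + 3) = (o - 1)*(o + 2)*(o - 3)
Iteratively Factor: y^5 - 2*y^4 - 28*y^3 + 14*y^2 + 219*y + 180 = (y + 3)*(y^4 - 5*y^3 - 13*y^2 + 53*y + 60) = (y + 3)^2*(y^3 - 8*y^2 + 11*y + 20) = (y - 4)*(y + 3)^2*(y^2 - 4*y - 5) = (y - 4)*(y + 1)*(y + 3)^2*(y - 5)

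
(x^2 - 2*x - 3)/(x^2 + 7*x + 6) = (x - 3)/(x + 6)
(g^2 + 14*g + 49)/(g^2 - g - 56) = (g + 7)/(g - 8)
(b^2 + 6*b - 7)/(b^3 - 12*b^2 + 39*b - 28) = (b + 7)/(b^2 - 11*b + 28)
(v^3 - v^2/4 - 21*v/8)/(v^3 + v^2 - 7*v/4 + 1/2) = v*(8*v^2 - 2*v - 21)/(2*(4*v^3 + 4*v^2 - 7*v + 2))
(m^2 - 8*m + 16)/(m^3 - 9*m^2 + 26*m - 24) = (m - 4)/(m^2 - 5*m + 6)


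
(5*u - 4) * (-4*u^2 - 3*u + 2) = -20*u^3 + u^2 + 22*u - 8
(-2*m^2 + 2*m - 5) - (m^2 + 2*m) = -3*m^2 - 5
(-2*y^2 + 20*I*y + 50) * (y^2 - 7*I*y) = -2*y^4 + 34*I*y^3 + 190*y^2 - 350*I*y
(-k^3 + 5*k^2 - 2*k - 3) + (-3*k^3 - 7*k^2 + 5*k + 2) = -4*k^3 - 2*k^2 + 3*k - 1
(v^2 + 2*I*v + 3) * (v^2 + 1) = v^4 + 2*I*v^3 + 4*v^2 + 2*I*v + 3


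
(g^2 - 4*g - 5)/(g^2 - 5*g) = (g + 1)/g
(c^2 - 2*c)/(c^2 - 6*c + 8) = c/(c - 4)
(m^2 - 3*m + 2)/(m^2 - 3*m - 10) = (-m^2 + 3*m - 2)/(-m^2 + 3*m + 10)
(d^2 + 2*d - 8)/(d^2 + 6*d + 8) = (d - 2)/(d + 2)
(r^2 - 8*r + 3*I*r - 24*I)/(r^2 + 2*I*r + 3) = (r - 8)/(r - I)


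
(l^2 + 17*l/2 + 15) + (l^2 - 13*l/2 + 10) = 2*l^2 + 2*l + 25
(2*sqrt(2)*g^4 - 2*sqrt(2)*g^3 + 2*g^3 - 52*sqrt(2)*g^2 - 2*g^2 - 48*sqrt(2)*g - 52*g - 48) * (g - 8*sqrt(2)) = 2*sqrt(2)*g^5 - 30*g^4 - 2*sqrt(2)*g^4 - 68*sqrt(2)*g^3 + 30*g^3 - 32*sqrt(2)*g^2 + 780*g^2 + 416*sqrt(2)*g + 720*g + 384*sqrt(2)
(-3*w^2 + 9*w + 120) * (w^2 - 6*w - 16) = -3*w^4 + 27*w^3 + 114*w^2 - 864*w - 1920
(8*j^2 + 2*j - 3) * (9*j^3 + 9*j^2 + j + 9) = 72*j^5 + 90*j^4 - j^3 + 47*j^2 + 15*j - 27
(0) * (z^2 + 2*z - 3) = 0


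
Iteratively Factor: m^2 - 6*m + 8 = (m - 2)*(m - 4)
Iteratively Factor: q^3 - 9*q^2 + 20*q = (q - 4)*(q^2 - 5*q) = (q - 5)*(q - 4)*(q)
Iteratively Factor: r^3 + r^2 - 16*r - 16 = (r + 4)*(r^2 - 3*r - 4) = (r - 4)*(r + 4)*(r + 1)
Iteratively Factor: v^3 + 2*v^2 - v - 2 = (v + 1)*(v^2 + v - 2) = (v + 1)*(v + 2)*(v - 1)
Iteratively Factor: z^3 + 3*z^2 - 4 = (z - 1)*(z^2 + 4*z + 4) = (z - 1)*(z + 2)*(z + 2)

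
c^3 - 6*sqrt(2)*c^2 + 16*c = c*(c - 4*sqrt(2))*(c - 2*sqrt(2))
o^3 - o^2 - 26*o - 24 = (o - 6)*(o + 1)*(o + 4)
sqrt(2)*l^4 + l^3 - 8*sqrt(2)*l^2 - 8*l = l*(l - 2*sqrt(2))*(l + 2*sqrt(2))*(sqrt(2)*l + 1)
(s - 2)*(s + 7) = s^2 + 5*s - 14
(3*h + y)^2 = 9*h^2 + 6*h*y + y^2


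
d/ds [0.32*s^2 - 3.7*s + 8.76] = 0.64*s - 3.7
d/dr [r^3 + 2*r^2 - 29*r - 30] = 3*r^2 + 4*r - 29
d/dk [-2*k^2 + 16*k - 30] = 16 - 4*k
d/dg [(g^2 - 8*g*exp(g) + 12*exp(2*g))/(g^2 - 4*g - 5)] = 2*(-(g - 2)*(g^2 - 8*g*exp(g) + 12*exp(2*g)) + (-g^2 + 4*g + 5)*(4*g*exp(g) - g - 12*exp(2*g) + 4*exp(g)))/(-g^2 + 4*g + 5)^2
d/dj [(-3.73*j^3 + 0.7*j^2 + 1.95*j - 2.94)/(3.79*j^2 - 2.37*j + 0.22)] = (-14.1367*j^4 + 17.6802*j^3 - 11.5113*j^2 + 22.5932*j - 6.5388)/(14.3641*j^4 - 17.9646*j^3 + 7.2845*j^2 - 1.0428*j + 0.0484)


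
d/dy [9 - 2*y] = -2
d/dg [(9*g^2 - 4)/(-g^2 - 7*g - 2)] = (-63*g^2 - 44*g - 28)/(g^4 + 14*g^3 + 53*g^2 + 28*g + 4)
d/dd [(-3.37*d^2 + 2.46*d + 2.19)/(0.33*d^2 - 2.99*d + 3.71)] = (9.2645*d^2 - 26.4508*d + 15.6747)/(0.1089*d^4 - 1.9734*d^3 + 11.3887*d^2 - 22.1858*d + 13.7641)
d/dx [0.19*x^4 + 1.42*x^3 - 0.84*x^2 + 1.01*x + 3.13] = 0.76*x^3 + 4.26*x^2 - 1.68*x + 1.01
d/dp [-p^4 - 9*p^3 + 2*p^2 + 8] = p*(-4*p^2 - 27*p + 4)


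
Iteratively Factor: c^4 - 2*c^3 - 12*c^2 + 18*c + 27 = (c - 3)*(c^3 + c^2 - 9*c - 9) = (c - 3)*(c + 3)*(c^2 - 2*c - 3) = (c - 3)*(c + 1)*(c + 3)*(c - 3)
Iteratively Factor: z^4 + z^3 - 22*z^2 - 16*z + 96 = (z + 4)*(z^3 - 3*z^2 - 10*z + 24) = (z + 3)*(z + 4)*(z^2 - 6*z + 8) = (z - 4)*(z + 3)*(z + 4)*(z - 2)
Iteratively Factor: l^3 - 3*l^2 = (l)*(l^2 - 3*l) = l*(l - 3)*(l)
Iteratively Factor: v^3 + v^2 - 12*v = (v + 4)*(v^2 - 3*v) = v*(v + 4)*(v - 3)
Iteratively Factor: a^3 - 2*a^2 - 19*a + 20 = (a - 1)*(a^2 - a - 20) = (a - 5)*(a - 1)*(a + 4)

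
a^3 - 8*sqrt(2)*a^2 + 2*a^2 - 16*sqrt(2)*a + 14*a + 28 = (a + 2)*(a - 7*sqrt(2))*(a - sqrt(2))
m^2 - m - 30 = (m - 6)*(m + 5)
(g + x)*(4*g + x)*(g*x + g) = 4*g^3*x + 4*g^3 + 5*g^2*x^2 + 5*g^2*x + g*x^3 + g*x^2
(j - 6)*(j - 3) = j^2 - 9*j + 18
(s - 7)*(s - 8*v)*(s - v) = s^3 - 9*s^2*v - 7*s^2 + 8*s*v^2 + 63*s*v - 56*v^2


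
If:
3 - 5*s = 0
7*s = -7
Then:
No Solution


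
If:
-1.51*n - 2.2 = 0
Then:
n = -1.46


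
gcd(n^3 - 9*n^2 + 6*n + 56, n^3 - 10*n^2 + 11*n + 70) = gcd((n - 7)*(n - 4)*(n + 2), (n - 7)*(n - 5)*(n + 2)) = n^2 - 5*n - 14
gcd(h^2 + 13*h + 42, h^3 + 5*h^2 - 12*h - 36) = h + 6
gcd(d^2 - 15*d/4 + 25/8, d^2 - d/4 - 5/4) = d - 5/4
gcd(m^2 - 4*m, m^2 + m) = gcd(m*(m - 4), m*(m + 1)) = m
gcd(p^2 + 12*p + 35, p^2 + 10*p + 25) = p + 5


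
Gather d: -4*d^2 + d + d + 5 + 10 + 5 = -4*d^2 + 2*d + 20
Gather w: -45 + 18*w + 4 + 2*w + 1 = 20*w - 40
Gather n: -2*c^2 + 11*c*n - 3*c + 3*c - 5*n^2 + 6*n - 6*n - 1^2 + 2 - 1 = -2*c^2 + 11*c*n - 5*n^2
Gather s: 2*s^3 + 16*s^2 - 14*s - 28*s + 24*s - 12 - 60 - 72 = 2*s^3 + 16*s^2 - 18*s - 144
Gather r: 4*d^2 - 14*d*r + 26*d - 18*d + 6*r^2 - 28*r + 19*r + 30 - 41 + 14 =4*d^2 + 8*d + 6*r^2 + r*(-14*d - 9) + 3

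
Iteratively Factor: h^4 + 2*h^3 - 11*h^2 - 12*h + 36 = (h - 2)*(h^3 + 4*h^2 - 3*h - 18) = (h - 2)*(h + 3)*(h^2 + h - 6) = (h - 2)^2*(h + 3)*(h + 3)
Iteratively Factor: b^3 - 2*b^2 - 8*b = (b)*(b^2 - 2*b - 8) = b*(b + 2)*(b - 4)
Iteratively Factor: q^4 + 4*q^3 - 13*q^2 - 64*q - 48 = (q - 4)*(q^3 + 8*q^2 + 19*q + 12) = (q - 4)*(q + 3)*(q^2 + 5*q + 4) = (q - 4)*(q + 1)*(q + 3)*(q + 4)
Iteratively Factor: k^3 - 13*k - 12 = (k + 1)*(k^2 - k - 12) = (k - 4)*(k + 1)*(k + 3)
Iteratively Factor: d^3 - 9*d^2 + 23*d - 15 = (d - 3)*(d^2 - 6*d + 5) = (d - 3)*(d - 1)*(d - 5)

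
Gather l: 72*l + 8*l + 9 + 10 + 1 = 80*l + 20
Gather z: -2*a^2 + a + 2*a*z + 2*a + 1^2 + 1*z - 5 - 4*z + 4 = -2*a^2 + 3*a + z*(2*a - 3)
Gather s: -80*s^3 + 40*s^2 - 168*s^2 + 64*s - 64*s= -80*s^3 - 128*s^2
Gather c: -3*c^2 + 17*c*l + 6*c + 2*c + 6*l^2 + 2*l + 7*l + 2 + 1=-3*c^2 + c*(17*l + 8) + 6*l^2 + 9*l + 3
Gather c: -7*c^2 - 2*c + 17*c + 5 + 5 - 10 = -7*c^2 + 15*c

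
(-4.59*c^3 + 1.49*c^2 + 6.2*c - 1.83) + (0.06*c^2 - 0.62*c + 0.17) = -4.59*c^3 + 1.55*c^2 + 5.58*c - 1.66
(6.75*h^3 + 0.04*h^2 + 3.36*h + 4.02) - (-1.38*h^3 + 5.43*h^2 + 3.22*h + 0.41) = 8.13*h^3 - 5.39*h^2 + 0.14*h + 3.61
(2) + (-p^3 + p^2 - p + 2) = -p^3 + p^2 - p + 4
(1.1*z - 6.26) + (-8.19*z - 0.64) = -7.09*z - 6.9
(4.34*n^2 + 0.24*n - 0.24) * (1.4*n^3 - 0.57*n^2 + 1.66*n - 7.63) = 6.076*n^5 - 2.1378*n^4 + 6.7316*n^3 - 32.579*n^2 - 2.2296*n + 1.8312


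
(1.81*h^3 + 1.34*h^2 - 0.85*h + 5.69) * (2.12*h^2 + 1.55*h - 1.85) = 3.8372*h^5 + 5.6463*h^4 - 3.0735*h^3 + 8.2663*h^2 + 10.392*h - 10.5265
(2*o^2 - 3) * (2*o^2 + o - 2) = 4*o^4 + 2*o^3 - 10*o^2 - 3*o + 6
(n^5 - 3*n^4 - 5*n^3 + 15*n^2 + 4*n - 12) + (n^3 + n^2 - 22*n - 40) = n^5 - 3*n^4 - 4*n^3 + 16*n^2 - 18*n - 52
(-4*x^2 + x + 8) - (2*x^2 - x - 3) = -6*x^2 + 2*x + 11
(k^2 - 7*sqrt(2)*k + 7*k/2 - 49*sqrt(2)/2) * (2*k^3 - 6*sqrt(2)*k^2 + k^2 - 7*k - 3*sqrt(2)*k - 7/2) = 2*k^5 - 20*sqrt(2)*k^4 + 8*k^4 - 80*sqrt(2)*k^3 + 161*k^3/2 + 14*sqrt(2)*k^2 + 308*k^2 + 539*k/4 + 196*sqrt(2)*k + 343*sqrt(2)/4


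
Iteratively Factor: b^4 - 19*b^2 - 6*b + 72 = (b - 4)*(b^3 + 4*b^2 - 3*b - 18) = (b - 4)*(b + 3)*(b^2 + b - 6) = (b - 4)*(b + 3)^2*(b - 2)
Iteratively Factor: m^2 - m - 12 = (m + 3)*(m - 4)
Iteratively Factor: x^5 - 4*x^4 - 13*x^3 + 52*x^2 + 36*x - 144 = (x - 4)*(x^4 - 13*x^2 + 36) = (x - 4)*(x - 2)*(x^3 + 2*x^2 - 9*x - 18) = (x - 4)*(x - 2)*(x + 3)*(x^2 - x - 6) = (x - 4)*(x - 3)*(x - 2)*(x + 3)*(x + 2)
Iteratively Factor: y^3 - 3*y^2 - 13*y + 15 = (y - 1)*(y^2 - 2*y - 15) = (y - 1)*(y + 3)*(y - 5)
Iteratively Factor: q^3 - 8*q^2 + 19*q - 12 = (q - 1)*(q^2 - 7*q + 12) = (q - 3)*(q - 1)*(q - 4)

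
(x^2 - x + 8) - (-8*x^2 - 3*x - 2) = 9*x^2 + 2*x + 10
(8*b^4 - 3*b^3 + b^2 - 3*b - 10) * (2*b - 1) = 16*b^5 - 14*b^4 + 5*b^3 - 7*b^2 - 17*b + 10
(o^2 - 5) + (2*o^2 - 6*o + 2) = 3*o^2 - 6*o - 3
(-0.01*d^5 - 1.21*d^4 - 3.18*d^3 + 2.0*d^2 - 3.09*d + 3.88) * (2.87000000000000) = -0.0287*d^5 - 3.4727*d^4 - 9.1266*d^3 + 5.74*d^2 - 8.8683*d + 11.1356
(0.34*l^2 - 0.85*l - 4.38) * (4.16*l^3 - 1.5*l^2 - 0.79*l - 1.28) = 1.4144*l^5 - 4.046*l^4 - 17.2144*l^3 + 6.8063*l^2 + 4.5482*l + 5.6064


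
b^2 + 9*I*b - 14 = (b + 2*I)*(b + 7*I)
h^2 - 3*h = h*(h - 3)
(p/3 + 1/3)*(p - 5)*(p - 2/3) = p^3/3 - 14*p^2/9 - 7*p/9 + 10/9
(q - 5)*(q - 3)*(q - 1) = q^3 - 9*q^2 + 23*q - 15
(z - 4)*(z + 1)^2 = z^3 - 2*z^2 - 7*z - 4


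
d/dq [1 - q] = -1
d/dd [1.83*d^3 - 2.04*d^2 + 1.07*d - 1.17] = 5.49*d^2 - 4.08*d + 1.07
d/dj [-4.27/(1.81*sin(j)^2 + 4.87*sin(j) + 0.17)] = (15.4574*sin(j) + 20.7949)*cos(j)/(1.81*sin(j)^2 + 4.87*sin(j) + 0.17)^2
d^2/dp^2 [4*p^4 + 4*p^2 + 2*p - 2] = 48*p^2 + 8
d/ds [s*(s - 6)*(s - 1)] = 3*s^2 - 14*s + 6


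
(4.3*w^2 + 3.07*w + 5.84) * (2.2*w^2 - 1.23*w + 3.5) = 9.46*w^4 + 1.465*w^3 + 24.1219*w^2 + 3.5618*w + 20.44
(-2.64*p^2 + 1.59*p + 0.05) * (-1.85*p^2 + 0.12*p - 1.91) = 4.884*p^4 - 3.2583*p^3 + 5.1407*p^2 - 3.0309*p - 0.0955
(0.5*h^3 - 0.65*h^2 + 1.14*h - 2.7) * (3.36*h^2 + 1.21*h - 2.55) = 1.68*h^5 - 1.579*h^4 + 1.7689*h^3 - 6.0351*h^2 - 6.174*h + 6.885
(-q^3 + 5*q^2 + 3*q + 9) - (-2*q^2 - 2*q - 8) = -q^3 + 7*q^2 + 5*q + 17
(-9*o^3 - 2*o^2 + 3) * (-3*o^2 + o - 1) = 27*o^5 - 3*o^4 + 7*o^3 - 7*o^2 + 3*o - 3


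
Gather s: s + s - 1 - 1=2*s - 2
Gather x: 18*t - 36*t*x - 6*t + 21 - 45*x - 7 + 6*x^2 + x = 12*t + 6*x^2 + x*(-36*t - 44) + 14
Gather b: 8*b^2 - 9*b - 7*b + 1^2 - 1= 8*b^2 - 16*b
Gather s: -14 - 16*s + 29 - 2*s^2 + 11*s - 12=-2*s^2 - 5*s + 3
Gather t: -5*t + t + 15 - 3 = 12 - 4*t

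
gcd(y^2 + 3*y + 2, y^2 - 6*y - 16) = y + 2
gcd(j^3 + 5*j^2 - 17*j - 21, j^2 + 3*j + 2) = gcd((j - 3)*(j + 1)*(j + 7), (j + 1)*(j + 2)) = j + 1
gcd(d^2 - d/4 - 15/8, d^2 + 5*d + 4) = 1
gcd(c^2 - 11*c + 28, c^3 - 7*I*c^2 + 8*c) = 1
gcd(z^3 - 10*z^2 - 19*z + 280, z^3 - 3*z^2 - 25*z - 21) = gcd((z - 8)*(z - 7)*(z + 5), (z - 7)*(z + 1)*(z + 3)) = z - 7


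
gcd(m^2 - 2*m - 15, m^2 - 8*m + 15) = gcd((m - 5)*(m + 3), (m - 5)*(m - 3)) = m - 5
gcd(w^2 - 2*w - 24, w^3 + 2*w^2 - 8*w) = w + 4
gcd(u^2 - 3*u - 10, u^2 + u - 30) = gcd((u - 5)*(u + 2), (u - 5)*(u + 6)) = u - 5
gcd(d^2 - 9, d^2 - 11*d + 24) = d - 3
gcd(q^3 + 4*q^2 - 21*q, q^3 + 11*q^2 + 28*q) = q^2 + 7*q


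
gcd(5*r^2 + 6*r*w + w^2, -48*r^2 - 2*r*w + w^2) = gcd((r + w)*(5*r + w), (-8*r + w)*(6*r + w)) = 1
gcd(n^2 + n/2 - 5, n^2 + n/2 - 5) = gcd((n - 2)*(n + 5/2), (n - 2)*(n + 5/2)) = n^2 + n/2 - 5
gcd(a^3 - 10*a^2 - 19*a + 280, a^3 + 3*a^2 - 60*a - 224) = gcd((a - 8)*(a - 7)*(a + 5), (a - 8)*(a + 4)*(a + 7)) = a - 8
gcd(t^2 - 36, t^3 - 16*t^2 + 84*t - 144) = t - 6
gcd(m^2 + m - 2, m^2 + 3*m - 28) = 1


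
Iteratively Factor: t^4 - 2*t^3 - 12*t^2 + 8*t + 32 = (t + 2)*(t^3 - 4*t^2 - 4*t + 16) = (t - 4)*(t + 2)*(t^2 - 4) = (t - 4)*(t - 2)*(t + 2)*(t + 2)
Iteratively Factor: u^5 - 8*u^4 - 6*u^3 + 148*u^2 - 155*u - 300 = (u - 5)*(u^4 - 3*u^3 - 21*u^2 + 43*u + 60) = (u - 5)^2*(u^3 + 2*u^2 - 11*u - 12) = (u - 5)^2*(u - 3)*(u^2 + 5*u + 4) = (u - 5)^2*(u - 3)*(u + 1)*(u + 4)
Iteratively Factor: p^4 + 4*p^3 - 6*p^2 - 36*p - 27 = (p - 3)*(p^3 + 7*p^2 + 15*p + 9) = (p - 3)*(p + 1)*(p^2 + 6*p + 9) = (p - 3)*(p + 1)*(p + 3)*(p + 3)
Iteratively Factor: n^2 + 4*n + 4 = (n + 2)*(n + 2)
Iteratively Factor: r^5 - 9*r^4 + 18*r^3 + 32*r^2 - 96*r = (r)*(r^4 - 9*r^3 + 18*r^2 + 32*r - 96) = r*(r - 4)*(r^3 - 5*r^2 - 2*r + 24) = r*(r - 4)^2*(r^2 - r - 6) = r*(r - 4)^2*(r - 3)*(r + 2)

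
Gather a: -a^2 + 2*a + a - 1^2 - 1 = -a^2 + 3*a - 2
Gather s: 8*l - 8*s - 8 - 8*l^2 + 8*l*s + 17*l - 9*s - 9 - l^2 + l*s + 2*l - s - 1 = -9*l^2 + 27*l + s*(9*l - 18) - 18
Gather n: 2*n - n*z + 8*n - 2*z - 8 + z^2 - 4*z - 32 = n*(10 - z) + z^2 - 6*z - 40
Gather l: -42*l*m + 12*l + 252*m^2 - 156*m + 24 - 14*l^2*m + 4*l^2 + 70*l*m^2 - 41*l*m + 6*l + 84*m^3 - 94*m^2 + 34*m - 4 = l^2*(4 - 14*m) + l*(70*m^2 - 83*m + 18) + 84*m^3 + 158*m^2 - 122*m + 20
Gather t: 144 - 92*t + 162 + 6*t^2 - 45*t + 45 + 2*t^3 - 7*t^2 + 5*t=2*t^3 - t^2 - 132*t + 351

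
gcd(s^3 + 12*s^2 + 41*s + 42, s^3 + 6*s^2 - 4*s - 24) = s + 2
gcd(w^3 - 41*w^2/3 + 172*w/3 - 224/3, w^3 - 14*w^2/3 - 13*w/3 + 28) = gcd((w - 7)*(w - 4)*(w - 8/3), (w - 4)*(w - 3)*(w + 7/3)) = w - 4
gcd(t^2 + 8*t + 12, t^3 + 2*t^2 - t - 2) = t + 2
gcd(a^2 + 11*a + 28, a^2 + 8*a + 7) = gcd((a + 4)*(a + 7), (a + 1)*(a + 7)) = a + 7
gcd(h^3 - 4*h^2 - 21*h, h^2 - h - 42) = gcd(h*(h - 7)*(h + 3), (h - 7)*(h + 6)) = h - 7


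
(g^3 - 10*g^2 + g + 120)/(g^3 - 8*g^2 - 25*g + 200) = (g + 3)/(g + 5)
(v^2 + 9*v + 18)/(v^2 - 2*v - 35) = (v^2 + 9*v + 18)/(v^2 - 2*v - 35)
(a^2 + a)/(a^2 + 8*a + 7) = a/(a + 7)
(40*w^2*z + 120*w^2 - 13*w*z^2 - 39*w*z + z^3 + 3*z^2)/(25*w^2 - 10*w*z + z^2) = (-8*w*z - 24*w + z^2 + 3*z)/(-5*w + z)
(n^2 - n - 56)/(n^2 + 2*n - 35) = (n - 8)/(n - 5)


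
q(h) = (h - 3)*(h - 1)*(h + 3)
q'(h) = (h - 3)*(h - 1) + (h - 3)*(h + 3) + (h - 1)*(h + 3)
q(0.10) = 8.09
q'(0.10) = -9.17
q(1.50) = -3.38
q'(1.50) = -5.25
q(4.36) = 33.63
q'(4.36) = 39.31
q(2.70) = -2.91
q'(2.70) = 7.47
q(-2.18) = 13.51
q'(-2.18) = 9.62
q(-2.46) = 10.20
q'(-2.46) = 14.07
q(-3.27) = -7.23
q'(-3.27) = 29.62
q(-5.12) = -105.35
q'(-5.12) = 79.88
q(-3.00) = 0.00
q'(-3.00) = 24.00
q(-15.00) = -3456.00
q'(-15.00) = 696.00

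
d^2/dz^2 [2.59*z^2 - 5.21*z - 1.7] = 5.18000000000000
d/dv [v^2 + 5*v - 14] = 2*v + 5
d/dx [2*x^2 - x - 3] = 4*x - 1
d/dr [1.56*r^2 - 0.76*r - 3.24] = 3.12*r - 0.76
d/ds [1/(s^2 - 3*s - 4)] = (3 - 2*s)/(-s^2 + 3*s + 4)^2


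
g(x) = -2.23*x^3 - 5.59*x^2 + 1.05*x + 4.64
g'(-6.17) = -184.65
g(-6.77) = 433.27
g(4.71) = -347.43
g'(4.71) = -200.02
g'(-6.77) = -229.88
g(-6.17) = 309.15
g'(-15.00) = -1336.50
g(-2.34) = 0.15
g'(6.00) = -306.87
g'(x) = -6.69*x^2 - 11.18*x + 1.05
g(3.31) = -134.00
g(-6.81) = 442.53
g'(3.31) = -109.25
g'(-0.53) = 5.10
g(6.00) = -671.98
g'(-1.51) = 2.68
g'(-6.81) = -233.07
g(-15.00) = 6257.39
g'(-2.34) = -9.42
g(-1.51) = -2.01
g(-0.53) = 2.85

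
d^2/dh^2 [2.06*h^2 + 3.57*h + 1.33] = 4.12000000000000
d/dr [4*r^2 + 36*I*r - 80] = 8*r + 36*I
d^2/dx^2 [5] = 0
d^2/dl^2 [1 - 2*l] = 0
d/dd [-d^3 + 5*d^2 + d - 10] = -3*d^2 + 10*d + 1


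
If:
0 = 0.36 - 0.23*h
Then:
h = 1.57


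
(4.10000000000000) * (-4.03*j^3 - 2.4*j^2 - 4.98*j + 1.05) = -16.523*j^3 - 9.84*j^2 - 20.418*j + 4.305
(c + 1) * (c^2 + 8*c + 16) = c^3 + 9*c^2 + 24*c + 16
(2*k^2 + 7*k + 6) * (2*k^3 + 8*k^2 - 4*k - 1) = 4*k^5 + 30*k^4 + 60*k^3 + 18*k^2 - 31*k - 6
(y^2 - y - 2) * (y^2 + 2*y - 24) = y^4 + y^3 - 28*y^2 + 20*y + 48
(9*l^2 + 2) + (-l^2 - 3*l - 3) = 8*l^2 - 3*l - 1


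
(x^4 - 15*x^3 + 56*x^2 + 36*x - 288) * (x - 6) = x^5 - 21*x^4 + 146*x^3 - 300*x^2 - 504*x + 1728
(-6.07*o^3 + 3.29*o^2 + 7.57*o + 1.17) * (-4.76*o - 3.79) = 28.8932*o^4 + 7.3449*o^3 - 48.5023*o^2 - 34.2595*o - 4.4343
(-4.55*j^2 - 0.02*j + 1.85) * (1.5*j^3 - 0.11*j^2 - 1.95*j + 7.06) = -6.825*j^5 + 0.4705*j^4 + 11.6497*j^3 - 32.2875*j^2 - 3.7487*j + 13.061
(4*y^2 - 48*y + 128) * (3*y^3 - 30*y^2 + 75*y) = 12*y^5 - 264*y^4 + 2124*y^3 - 7440*y^2 + 9600*y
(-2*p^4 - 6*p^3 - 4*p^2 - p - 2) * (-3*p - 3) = 6*p^5 + 24*p^4 + 30*p^3 + 15*p^2 + 9*p + 6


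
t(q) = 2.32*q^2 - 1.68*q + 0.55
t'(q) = 4.64*q - 1.68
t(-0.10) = 0.74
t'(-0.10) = -2.14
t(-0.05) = 0.64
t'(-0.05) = -1.91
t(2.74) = 13.36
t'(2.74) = 11.03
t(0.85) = 0.80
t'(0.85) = 2.26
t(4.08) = 32.32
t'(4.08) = 17.25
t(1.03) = 1.28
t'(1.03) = 3.10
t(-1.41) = 7.53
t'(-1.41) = -8.22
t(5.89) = 71.14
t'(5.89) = 25.65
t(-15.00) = 547.75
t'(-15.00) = -71.28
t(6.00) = 73.99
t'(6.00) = 26.16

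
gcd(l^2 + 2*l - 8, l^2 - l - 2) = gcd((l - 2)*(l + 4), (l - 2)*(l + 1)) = l - 2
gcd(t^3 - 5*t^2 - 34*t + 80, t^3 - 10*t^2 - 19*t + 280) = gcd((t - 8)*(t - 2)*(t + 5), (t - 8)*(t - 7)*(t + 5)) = t^2 - 3*t - 40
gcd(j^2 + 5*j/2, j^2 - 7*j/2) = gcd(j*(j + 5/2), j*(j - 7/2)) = j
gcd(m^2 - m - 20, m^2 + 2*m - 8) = m + 4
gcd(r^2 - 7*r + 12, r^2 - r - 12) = r - 4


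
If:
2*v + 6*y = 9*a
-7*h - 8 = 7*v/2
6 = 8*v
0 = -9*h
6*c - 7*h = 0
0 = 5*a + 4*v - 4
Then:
No Solution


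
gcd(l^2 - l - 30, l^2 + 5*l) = l + 5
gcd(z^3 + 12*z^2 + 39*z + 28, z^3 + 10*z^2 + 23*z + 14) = z^2 + 8*z + 7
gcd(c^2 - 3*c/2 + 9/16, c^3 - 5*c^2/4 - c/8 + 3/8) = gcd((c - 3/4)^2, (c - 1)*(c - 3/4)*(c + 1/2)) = c - 3/4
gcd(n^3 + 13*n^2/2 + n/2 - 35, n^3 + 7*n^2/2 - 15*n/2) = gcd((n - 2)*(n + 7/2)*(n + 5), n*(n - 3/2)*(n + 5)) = n + 5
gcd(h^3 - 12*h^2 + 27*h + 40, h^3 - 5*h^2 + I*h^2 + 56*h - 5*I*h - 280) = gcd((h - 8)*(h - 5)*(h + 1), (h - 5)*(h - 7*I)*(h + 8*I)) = h - 5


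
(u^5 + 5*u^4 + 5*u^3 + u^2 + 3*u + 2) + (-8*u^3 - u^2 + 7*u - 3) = u^5 + 5*u^4 - 3*u^3 + 10*u - 1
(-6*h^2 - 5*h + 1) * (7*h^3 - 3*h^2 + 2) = -42*h^5 - 17*h^4 + 22*h^3 - 15*h^2 - 10*h + 2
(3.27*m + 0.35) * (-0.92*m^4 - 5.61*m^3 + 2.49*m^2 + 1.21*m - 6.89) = -3.0084*m^5 - 18.6667*m^4 + 6.1788*m^3 + 4.8282*m^2 - 22.1068*m - 2.4115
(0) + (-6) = -6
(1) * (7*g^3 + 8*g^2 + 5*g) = 7*g^3 + 8*g^2 + 5*g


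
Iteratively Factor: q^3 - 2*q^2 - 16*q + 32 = (q - 2)*(q^2 - 16) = (q - 2)*(q + 4)*(q - 4)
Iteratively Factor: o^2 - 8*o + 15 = (o - 3)*(o - 5)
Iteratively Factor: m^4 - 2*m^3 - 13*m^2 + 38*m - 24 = (m - 1)*(m^3 - m^2 - 14*m + 24) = (m - 3)*(m - 1)*(m^2 + 2*m - 8) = (m - 3)*(m - 1)*(m + 4)*(m - 2)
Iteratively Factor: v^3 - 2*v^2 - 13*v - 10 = (v - 5)*(v^2 + 3*v + 2) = (v - 5)*(v + 2)*(v + 1)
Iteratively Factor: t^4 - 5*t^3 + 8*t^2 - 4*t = (t)*(t^3 - 5*t^2 + 8*t - 4) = t*(t - 2)*(t^2 - 3*t + 2) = t*(t - 2)^2*(t - 1)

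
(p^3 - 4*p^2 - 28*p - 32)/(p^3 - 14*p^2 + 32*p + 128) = (p + 2)/(p - 8)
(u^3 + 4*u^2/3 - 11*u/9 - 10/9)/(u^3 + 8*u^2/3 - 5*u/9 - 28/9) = (9*u^2 + 21*u + 10)/(9*u^2 + 33*u + 28)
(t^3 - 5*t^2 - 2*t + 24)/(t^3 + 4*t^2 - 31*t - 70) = (t^2 - 7*t + 12)/(t^2 + 2*t - 35)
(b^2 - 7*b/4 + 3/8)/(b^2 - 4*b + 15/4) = (4*b - 1)/(2*(2*b - 5))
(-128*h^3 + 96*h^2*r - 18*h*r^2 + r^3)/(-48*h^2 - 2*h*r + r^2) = (16*h^2 - 10*h*r + r^2)/(6*h + r)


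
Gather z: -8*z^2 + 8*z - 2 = -8*z^2 + 8*z - 2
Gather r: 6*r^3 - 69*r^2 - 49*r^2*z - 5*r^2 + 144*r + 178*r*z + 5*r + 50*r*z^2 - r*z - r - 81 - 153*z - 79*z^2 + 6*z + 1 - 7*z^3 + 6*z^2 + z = 6*r^3 + r^2*(-49*z - 74) + r*(50*z^2 + 177*z + 148) - 7*z^3 - 73*z^2 - 146*z - 80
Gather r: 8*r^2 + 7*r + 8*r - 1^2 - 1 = 8*r^2 + 15*r - 2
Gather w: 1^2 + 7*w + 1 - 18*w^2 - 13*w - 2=-18*w^2 - 6*w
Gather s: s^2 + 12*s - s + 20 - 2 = s^2 + 11*s + 18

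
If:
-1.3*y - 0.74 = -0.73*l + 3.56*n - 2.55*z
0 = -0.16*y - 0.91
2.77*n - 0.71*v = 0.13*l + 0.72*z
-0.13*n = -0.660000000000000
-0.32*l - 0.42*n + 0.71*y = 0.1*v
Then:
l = -23.27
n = 5.08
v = 12.77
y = -5.69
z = 11.14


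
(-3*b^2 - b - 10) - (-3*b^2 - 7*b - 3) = 6*b - 7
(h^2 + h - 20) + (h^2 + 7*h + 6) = 2*h^2 + 8*h - 14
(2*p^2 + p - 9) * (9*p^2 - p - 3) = 18*p^4 + 7*p^3 - 88*p^2 + 6*p + 27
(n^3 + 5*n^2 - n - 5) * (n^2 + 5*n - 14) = n^5 + 10*n^4 + 10*n^3 - 80*n^2 - 11*n + 70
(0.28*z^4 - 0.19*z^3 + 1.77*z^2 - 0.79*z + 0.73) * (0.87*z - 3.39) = 0.2436*z^5 - 1.1145*z^4 + 2.184*z^3 - 6.6876*z^2 + 3.3132*z - 2.4747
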